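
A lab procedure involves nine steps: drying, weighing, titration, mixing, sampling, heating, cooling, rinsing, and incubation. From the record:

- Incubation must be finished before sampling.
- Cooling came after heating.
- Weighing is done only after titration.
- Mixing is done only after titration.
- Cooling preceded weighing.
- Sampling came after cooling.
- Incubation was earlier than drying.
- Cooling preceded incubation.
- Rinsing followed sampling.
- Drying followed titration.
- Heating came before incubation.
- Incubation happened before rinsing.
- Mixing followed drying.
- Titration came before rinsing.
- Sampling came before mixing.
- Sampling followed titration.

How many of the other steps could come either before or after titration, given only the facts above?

3

Forced after titration: drying, mixing, rinsing, sampling, and weighing.
That leaves cooling, heating, and incubation with no forced order relative to titration — 3.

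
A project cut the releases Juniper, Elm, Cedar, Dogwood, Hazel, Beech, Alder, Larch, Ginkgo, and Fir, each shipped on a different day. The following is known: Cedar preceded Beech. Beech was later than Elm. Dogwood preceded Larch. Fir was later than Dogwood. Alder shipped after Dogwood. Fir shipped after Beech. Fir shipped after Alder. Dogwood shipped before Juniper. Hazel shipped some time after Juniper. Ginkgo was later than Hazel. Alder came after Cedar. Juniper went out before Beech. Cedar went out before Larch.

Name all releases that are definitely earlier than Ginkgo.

Directly stated before Ginkgo: Hazel.
Dogwood reaches Ginkgo via Dogwood → Juniper → Hazel → Ginkgo.
Juniper reaches Ginkgo via Juniper → Hazel → Ginkgo.
No chain forces Larch (or any of the others) ahead of Ginkgo.

Dogwood, Hazel, Juniper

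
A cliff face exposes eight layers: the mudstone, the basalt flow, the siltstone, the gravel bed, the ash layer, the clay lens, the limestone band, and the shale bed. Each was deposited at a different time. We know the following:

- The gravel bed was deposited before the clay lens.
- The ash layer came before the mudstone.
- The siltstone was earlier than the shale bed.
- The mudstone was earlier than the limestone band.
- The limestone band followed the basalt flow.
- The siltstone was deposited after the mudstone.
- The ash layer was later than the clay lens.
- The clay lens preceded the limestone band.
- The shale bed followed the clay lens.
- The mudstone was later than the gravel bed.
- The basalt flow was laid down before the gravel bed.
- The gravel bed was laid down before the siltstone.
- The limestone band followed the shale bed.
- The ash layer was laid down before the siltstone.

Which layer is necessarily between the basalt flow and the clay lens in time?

Tracing the constraints gives the basalt flow → the gravel bed → the clay lens, so the gravel bed sits after the basalt flow and before the clay lens.
No other layer is forced both after the basalt flow and before the clay lens.

the gravel bed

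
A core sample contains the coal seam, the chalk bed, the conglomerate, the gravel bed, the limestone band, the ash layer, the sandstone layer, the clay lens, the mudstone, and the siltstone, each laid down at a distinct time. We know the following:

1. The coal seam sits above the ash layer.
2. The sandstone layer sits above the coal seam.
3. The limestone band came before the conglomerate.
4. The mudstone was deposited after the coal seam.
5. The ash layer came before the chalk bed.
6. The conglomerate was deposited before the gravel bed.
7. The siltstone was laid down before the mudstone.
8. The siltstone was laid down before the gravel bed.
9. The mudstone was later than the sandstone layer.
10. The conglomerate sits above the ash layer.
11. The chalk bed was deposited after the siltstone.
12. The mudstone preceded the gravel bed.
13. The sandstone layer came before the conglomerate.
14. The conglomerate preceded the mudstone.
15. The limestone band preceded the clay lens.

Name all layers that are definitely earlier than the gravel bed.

the ash layer, the coal seam, the conglomerate, the limestone band, the mudstone, the sandstone layer, the siltstone

Directly stated before the gravel bed: the conglomerate, the mudstone, and the siltstone.
The ash layer reaches the gravel bed via the ash layer → the conglomerate → the gravel bed.
The coal seam reaches the gravel bed via the coal seam → the mudstone → the gravel bed.
The limestone band reaches the gravel bed via the limestone band → the conglomerate → the gravel bed.
Likewise the sandstone layer reaches the gravel bed by chaining the stated constraints.
No chain forces the chalk bed (or any of the others) ahead of the gravel bed.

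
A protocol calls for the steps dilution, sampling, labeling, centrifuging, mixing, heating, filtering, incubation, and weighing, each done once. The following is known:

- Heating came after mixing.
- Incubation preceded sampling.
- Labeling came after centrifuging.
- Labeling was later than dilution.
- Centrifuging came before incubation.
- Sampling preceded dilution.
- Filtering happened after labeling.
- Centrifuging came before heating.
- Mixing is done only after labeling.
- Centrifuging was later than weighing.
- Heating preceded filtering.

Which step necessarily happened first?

Weighing has a chain of constraints placing it before every other step, so weighing must be first.

weighing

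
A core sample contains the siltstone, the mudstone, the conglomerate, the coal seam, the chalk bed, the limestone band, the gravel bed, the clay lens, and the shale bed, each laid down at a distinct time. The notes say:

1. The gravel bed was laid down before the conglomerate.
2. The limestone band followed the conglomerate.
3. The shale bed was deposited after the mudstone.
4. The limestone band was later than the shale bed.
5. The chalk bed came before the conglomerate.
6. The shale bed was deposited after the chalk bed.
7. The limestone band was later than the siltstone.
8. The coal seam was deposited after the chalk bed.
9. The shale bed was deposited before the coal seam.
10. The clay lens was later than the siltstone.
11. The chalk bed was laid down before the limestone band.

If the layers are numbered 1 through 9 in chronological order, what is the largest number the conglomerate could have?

8

The conglomerate must come before the limestone band — 1 layer forced after it.
Everything else can be placed before the conglomerate in some valid order, so the conglomerate can sit as late as position 9 − 1 = 8.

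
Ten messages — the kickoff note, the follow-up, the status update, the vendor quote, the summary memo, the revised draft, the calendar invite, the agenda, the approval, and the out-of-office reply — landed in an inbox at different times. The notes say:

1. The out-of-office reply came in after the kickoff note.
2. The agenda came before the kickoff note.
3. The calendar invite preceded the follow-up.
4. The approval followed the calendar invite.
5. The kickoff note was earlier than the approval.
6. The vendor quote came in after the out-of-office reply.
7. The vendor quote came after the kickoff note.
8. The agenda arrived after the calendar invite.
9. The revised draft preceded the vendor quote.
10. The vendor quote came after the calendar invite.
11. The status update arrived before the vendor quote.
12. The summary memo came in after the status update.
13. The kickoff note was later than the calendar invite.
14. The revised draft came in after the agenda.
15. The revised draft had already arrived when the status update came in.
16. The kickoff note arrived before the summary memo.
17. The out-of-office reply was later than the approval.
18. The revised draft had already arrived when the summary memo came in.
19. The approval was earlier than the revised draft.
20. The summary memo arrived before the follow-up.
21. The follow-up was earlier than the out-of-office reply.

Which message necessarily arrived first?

The calendar invite has a chain of constraints placing it before every other message, so the calendar invite must be first.

the calendar invite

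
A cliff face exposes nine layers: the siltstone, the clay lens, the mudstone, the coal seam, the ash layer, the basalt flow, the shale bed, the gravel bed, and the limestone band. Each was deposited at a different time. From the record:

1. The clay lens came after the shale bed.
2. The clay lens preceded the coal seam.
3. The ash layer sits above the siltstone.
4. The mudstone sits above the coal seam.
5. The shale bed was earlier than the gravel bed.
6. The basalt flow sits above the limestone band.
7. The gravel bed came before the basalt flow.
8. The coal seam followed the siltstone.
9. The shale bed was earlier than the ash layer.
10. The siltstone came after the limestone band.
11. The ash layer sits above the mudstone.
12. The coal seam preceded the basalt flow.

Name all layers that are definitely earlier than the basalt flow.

the clay lens, the coal seam, the gravel bed, the limestone band, the shale bed, the siltstone

Directly stated before the basalt flow: the coal seam, the gravel bed, and the limestone band.
The clay lens reaches the basalt flow via the clay lens → the coal seam → the basalt flow.
The shale bed reaches the basalt flow via the shale bed → the gravel bed → the basalt flow.
The siltstone reaches the basalt flow via the siltstone → the coal seam → the basalt flow.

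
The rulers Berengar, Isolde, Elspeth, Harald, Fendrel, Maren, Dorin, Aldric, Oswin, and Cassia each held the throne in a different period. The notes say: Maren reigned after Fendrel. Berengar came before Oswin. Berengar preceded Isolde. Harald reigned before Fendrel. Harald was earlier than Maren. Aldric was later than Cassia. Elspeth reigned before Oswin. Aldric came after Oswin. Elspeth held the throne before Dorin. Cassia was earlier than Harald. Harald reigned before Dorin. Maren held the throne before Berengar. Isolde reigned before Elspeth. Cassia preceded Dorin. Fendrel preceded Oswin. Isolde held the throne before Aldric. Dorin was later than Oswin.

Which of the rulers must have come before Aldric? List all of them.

Berengar, Cassia, Elspeth, Fendrel, Harald, Isolde, Maren, Oswin

Directly stated before Aldric: Cassia, Isolde, and Oswin.
Berengar reaches Aldric via Berengar → Oswin → Aldric.
Elspeth reaches Aldric via Elspeth → Oswin → Aldric.
Fendrel reaches Aldric via Fendrel → Oswin → Aldric.
Likewise Harald and Maren each reach Aldric by chaining the stated constraints.
No chain forces Dorin ahead of Aldric.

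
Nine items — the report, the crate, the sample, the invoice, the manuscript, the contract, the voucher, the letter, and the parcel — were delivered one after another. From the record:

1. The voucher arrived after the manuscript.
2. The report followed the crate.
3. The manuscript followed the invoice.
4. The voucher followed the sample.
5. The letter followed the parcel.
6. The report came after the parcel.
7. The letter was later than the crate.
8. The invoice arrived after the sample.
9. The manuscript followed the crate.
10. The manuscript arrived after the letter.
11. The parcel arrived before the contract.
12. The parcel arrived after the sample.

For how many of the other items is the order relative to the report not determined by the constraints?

5

Forced before the report: the crate, the parcel, and the sample.
That leaves the contract, the invoice, the letter, the manuscript, and the voucher with no forced order relative to the report — 5.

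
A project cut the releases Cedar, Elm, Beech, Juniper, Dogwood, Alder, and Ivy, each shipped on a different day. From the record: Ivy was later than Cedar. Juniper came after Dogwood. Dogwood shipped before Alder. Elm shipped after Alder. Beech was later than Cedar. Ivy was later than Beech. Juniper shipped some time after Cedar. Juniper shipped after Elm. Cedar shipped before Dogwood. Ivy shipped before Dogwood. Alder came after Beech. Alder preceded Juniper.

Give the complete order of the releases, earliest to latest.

The constraints fix every adjacent pair, so only one ordering works:
Cedar → Beech → Ivy → Dogwood → Alder → Elm → Juniper.

Cedar, Beech, Ivy, Dogwood, Alder, Elm, Juniper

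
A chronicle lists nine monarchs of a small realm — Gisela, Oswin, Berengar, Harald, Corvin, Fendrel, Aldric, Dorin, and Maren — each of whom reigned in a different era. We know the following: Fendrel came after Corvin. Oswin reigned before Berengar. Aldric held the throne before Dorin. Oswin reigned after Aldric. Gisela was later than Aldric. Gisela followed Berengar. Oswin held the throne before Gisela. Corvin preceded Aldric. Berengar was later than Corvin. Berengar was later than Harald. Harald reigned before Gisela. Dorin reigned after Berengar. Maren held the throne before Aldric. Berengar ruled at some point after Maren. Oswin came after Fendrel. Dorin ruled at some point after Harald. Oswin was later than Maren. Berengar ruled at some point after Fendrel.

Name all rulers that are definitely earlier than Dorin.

Directly stated before Dorin: Aldric, Berengar, and Harald.
Corvin reaches Dorin via Corvin → Berengar → Dorin.
Fendrel reaches Dorin via Fendrel → Berengar → Dorin.
Maren reaches Dorin via Maren → Aldric → Dorin.
Likewise Oswin reaches Dorin by chaining the stated constraints.
No chain forces Gisela ahead of Dorin.

Aldric, Berengar, Corvin, Fendrel, Harald, Maren, Oswin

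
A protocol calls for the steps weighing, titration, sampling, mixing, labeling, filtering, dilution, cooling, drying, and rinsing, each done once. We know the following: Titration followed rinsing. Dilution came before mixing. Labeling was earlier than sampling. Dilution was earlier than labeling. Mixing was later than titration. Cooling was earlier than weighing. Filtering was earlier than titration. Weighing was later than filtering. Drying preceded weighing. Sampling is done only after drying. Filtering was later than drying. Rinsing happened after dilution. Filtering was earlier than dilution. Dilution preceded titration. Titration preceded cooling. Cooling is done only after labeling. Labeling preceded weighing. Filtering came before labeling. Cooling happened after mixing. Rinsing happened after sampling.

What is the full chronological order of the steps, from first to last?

The constraints fix every adjacent pair, so only one ordering works:
drying → filtering → dilution → labeling → sampling → rinsing → titration → mixing → cooling → weighing.

drying, filtering, dilution, labeling, sampling, rinsing, titration, mixing, cooling, weighing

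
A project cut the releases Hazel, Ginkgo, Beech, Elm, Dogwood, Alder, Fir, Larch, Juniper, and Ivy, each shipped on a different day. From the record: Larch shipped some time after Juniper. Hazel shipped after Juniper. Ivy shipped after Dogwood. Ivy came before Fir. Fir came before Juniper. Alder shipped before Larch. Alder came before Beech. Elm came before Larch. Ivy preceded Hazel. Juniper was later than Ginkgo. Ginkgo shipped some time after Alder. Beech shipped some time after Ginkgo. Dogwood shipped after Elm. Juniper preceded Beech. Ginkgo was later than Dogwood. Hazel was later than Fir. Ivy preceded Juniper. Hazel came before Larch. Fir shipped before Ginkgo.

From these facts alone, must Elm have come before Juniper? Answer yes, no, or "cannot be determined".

yes

Chain the constraints: Elm → Dogwood → Ginkgo → Juniper. Each link is directly stated, so Elm comes before Juniper.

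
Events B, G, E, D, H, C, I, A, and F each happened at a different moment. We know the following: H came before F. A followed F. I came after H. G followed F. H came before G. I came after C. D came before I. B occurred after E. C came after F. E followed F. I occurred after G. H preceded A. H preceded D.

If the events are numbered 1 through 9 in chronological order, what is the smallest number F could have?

2

H must come before F — 1 forced predecessor.
Nothing else is forced ahead of F, so its earliest slot is position 1 + 1 = 2.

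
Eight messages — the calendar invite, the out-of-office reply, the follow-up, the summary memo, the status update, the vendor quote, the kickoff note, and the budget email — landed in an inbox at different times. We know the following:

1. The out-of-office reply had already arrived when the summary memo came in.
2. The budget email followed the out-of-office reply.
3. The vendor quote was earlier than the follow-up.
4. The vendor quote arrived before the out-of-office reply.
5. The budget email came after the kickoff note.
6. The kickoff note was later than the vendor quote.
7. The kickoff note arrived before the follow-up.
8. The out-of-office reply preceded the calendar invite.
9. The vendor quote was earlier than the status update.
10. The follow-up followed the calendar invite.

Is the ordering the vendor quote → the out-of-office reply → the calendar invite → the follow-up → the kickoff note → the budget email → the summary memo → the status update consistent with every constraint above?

The constraints require the kickoff note before the follow-up, but in the proposed sequence the follow-up appears ahead of the kickoff note. That one violation is enough.

no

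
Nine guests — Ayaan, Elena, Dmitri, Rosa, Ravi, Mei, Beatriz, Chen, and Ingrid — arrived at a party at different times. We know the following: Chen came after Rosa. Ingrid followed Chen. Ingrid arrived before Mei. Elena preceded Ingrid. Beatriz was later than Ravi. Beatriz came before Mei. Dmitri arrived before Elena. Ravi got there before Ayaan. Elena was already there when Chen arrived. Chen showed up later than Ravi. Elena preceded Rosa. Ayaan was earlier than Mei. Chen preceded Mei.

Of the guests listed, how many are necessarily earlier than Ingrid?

Directly stated before Ingrid: Chen and Elena.
Dmitri reaches Ingrid via Dmitri → Elena → Ingrid.
Ravi reaches Ingrid via Ravi → Chen → Ingrid.
Rosa reaches Ingrid via Rosa → Chen → Ingrid.
No chain forces Mei (or any of the others) ahead of Ingrid.
That's Chen, Dmitri, Elena, Ravi, and Rosa — 5 in all.

5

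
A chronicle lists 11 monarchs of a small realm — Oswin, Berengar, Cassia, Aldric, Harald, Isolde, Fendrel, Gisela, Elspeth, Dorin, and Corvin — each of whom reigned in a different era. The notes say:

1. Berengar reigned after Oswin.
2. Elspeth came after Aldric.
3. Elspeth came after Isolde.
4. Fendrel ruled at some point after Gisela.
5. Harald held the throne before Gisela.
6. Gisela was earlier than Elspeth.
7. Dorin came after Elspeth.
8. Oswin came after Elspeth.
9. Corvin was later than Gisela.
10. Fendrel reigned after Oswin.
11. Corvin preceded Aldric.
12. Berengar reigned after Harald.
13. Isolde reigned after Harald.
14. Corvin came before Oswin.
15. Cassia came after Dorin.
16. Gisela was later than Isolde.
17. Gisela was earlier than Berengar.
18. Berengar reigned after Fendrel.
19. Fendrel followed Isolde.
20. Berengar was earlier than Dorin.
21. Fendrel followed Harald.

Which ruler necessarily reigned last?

Every other ruler has a chain of constraints placing them before Cassia, so Cassia is last.

Cassia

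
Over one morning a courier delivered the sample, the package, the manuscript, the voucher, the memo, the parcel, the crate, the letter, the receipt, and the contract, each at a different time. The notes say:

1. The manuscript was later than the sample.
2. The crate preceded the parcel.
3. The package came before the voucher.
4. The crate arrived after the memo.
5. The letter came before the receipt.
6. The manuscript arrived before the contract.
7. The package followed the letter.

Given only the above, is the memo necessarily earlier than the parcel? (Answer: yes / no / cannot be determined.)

yes

Chain the constraints: the memo → the crate → the parcel. Each link is directly stated, so the memo comes before the parcel.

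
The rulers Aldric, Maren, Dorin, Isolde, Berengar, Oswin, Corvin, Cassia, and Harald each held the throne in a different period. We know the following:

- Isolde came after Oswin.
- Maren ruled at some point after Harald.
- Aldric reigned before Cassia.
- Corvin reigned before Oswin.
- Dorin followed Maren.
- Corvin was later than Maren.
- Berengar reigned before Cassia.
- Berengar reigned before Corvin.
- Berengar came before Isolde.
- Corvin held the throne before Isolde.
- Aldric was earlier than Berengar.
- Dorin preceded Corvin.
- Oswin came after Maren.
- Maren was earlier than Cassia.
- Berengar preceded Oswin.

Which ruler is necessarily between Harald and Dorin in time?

Maren

Tracing the constraints gives Harald → Maren → Dorin, so Maren sits after Harald and before Dorin.
No other ruler is forced both after Harald and before Dorin.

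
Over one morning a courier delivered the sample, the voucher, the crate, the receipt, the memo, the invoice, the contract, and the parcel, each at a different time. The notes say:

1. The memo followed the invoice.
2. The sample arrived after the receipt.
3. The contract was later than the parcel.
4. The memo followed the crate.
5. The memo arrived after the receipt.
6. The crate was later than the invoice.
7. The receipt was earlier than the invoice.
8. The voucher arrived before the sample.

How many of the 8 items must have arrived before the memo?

3

Directly stated before the memo: the crate, the invoice, and the receipt.
No chain forces the sample (or any of the others) ahead of the memo.
That's the crate, the invoice, and the receipt — 3 in all.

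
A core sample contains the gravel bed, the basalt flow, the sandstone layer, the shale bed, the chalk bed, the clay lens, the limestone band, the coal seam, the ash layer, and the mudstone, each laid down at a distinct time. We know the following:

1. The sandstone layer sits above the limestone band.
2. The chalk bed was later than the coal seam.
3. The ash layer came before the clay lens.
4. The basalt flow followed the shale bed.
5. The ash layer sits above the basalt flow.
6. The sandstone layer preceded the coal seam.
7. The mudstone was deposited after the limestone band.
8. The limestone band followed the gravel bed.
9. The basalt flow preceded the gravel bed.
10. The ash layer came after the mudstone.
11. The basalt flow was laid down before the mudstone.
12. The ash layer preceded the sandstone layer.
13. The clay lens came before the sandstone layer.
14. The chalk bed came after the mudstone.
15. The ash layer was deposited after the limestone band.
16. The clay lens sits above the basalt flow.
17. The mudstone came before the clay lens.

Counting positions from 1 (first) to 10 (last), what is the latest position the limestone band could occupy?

4

The limestone band must come before the ash layer, the chalk bed, the clay lens, the coal seam, the mudstone, and the sandstone layer — 6 layers forced after it.
Everything else can be placed before the limestone band in some valid order, so the limestone band can sit as late as position 10 − 6 = 4.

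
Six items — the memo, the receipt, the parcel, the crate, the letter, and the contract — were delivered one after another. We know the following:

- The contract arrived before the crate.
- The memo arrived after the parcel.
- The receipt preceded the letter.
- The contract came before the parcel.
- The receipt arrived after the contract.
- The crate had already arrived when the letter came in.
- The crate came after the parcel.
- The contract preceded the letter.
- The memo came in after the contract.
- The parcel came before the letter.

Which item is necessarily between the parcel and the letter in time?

Tracing the constraints gives the parcel → the crate → the letter, so the crate sits after the parcel and before the letter.
No other item is forced both after the parcel and before the letter.

the crate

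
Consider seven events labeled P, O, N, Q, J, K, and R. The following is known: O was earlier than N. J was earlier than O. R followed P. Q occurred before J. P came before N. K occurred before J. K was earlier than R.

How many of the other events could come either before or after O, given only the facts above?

Forced before O: J, K, and Q; forced after O: N.
That leaves P and R with no forced order relative to O — 2.

2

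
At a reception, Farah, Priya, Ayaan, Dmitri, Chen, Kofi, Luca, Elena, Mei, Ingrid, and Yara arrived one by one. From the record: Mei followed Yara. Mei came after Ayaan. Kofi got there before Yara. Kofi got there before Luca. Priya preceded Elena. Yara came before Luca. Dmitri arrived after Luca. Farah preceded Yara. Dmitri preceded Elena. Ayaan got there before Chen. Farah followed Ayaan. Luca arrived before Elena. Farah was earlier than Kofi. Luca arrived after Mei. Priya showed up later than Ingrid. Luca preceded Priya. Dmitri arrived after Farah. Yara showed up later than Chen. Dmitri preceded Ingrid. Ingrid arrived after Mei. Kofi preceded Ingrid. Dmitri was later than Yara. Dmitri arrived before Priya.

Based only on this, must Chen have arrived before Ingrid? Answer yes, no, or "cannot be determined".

Chain the constraints: Chen → Yara → Dmitri → Ingrid. Each link is directly stated, so Chen comes before Ingrid.

yes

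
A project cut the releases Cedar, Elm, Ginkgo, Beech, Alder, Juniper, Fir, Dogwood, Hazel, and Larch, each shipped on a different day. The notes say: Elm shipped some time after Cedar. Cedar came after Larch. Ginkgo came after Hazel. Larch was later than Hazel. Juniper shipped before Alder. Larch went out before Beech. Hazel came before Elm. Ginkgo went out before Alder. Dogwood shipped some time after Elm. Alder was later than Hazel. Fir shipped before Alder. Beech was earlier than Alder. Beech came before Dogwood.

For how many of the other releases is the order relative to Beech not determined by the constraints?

5

Forced before Beech: Hazel and Larch; forced after Beech: Alder and Dogwood.
That leaves Cedar, Elm, Fir, Ginkgo, and Juniper with no forced order relative to Beech — 5.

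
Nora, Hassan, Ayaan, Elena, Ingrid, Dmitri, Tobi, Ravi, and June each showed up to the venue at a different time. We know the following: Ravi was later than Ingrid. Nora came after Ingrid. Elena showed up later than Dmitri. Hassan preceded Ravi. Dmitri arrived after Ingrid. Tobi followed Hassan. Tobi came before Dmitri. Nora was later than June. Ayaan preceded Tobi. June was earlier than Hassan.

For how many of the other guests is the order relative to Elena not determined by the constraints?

Forced before Elena: Ayaan, Dmitri, Hassan, Ingrid, June, and Tobi.
That leaves Nora and Ravi with no forced order relative to Elena — 2.

2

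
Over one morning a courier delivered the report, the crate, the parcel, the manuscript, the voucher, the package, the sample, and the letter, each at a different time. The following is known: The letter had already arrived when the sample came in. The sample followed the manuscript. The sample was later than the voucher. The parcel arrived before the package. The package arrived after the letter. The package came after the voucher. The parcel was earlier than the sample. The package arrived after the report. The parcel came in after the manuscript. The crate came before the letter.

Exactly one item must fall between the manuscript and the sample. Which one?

Tracing the constraints gives the manuscript → the parcel → the sample, so the parcel sits after the manuscript and before the sample.
No other item is forced both after the manuscript and before the sample.

the parcel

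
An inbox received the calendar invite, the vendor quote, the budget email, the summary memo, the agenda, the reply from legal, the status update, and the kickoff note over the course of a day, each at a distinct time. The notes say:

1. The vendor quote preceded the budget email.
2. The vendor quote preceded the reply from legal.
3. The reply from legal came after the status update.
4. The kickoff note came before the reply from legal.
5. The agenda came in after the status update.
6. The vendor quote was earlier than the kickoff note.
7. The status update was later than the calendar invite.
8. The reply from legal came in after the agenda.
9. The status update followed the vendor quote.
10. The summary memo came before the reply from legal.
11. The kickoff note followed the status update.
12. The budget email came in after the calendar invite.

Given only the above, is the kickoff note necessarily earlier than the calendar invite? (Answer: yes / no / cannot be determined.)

no

Tracing the constraints gives the calendar invite → the status update → the kickoff note, so the calendar invite must come before the kickoff note.
That means the kickoff note cannot be before the calendar invite.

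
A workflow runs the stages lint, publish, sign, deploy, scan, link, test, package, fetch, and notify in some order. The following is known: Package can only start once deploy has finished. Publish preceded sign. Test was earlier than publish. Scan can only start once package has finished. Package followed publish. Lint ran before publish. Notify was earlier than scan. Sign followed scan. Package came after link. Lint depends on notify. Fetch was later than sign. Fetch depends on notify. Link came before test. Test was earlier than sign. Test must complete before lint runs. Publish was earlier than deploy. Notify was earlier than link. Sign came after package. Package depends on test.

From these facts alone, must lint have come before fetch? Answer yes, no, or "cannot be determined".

Chain the constraints: lint → publish → sign → fetch. Each link is directly stated, so lint comes before fetch.

yes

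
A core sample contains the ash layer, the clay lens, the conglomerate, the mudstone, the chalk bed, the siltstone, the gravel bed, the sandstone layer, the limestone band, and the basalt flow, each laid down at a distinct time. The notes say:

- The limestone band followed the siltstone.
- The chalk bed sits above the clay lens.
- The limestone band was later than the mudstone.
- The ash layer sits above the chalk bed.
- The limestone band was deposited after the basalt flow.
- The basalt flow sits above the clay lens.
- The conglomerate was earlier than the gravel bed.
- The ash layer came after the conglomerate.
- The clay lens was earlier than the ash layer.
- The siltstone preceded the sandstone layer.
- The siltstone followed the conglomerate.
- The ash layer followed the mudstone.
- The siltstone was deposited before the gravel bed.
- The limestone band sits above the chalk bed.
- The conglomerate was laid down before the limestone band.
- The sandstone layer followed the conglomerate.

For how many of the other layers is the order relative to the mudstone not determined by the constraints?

7

Forced after the mudstone: the ash layer and the limestone band.
That leaves the basalt flow, the chalk bed, the clay lens, the conglomerate, the gravel bed, the sandstone layer, and the siltstone with no forced order relative to the mudstone — 7.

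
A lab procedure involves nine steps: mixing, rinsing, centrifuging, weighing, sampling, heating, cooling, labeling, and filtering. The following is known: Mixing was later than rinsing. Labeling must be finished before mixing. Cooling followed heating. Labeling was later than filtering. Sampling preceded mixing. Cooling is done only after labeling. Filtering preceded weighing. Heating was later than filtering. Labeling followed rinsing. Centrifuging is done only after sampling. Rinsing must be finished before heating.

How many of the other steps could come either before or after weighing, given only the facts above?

Forced before weighing: filtering.
That leaves centrifuging, cooling, heating, labeling, mixing, rinsing, and sampling with no forced order relative to weighing — 7.

7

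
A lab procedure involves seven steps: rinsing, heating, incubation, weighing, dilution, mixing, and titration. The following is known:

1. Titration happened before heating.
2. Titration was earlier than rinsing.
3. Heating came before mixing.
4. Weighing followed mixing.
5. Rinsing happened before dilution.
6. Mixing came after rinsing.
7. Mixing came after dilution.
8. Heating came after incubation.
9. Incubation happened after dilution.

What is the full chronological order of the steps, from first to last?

titration, rinsing, dilution, incubation, heating, mixing, weighing

The constraints fix every adjacent pair, so only one ordering works:
titration → rinsing → dilution → incubation → heating → mixing → weighing.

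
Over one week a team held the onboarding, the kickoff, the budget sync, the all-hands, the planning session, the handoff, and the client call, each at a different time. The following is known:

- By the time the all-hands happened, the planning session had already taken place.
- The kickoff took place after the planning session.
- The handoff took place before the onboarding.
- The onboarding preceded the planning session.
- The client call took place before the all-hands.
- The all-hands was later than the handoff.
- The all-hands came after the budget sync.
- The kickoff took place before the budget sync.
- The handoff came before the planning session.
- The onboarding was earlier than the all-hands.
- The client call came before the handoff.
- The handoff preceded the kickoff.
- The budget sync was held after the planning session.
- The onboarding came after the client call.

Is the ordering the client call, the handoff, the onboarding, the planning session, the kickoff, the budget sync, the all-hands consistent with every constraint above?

yes

Check each stated constraint against the proposed order — e.g. the handoff is ahead of the all-hands; the client call is ahead of the all-hands. Every pair is in the required order; nothing is violated.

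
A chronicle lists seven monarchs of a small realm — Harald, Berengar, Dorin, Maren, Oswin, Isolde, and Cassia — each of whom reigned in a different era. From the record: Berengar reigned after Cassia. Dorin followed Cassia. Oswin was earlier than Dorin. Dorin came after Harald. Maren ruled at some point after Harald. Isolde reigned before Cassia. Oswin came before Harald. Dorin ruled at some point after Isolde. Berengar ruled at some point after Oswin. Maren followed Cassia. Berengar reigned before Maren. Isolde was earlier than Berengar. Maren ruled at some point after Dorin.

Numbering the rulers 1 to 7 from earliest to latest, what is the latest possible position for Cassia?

Cassia must come before Berengar, Dorin, and Maren — 3 rulers forced after them.
Everything else can be placed before Cassia in some valid order, so Cassia can sit as late as position 7 − 3 = 4.

4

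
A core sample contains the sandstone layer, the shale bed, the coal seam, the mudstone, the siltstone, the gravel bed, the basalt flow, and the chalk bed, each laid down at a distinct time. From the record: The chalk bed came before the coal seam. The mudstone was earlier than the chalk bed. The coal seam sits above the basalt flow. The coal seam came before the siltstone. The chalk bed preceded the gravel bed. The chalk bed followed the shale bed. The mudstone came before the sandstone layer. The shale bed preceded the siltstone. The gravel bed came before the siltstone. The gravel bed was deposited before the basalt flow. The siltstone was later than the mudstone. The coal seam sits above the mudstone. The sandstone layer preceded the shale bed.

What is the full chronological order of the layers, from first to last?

the mudstone, the sandstone layer, the shale bed, the chalk bed, the gravel bed, the basalt flow, the coal seam, the siltstone

The constraints fix every adjacent pair, so only one ordering works:
the mudstone → the sandstone layer → the shale bed → the chalk bed → the gravel bed → the basalt flow → the coal seam → the siltstone.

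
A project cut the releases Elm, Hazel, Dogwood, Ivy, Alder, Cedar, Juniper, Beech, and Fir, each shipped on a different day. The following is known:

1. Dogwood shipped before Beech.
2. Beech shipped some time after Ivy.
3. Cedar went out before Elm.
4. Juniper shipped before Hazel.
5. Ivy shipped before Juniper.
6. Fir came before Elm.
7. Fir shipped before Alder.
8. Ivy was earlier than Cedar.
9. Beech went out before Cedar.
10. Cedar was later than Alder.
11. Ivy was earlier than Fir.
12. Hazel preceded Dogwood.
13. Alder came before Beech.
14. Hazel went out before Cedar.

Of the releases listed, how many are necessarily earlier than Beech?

6

Directly stated before Beech: Alder, Dogwood, and Ivy.
Fir reaches Beech via Fir → Alder → Beech.
Hazel reaches Beech via Hazel → Dogwood → Beech.
Juniper reaches Beech via Juniper → Hazel → Dogwood → Beech.
No chain forces Cedar (or any of the others) ahead of Beech.
That's Alder, Dogwood, Fir, Hazel, Ivy, and Juniper — 6 in all.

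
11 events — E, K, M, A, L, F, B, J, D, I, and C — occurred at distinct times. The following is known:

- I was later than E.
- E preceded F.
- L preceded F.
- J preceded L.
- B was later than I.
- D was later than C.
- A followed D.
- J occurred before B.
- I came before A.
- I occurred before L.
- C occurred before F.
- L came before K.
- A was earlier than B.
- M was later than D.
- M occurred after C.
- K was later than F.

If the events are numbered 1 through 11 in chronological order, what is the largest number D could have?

8

D must come before A, B, and M — 3 events forced after it.
Everything else can be placed before D in some valid order, so D can sit as late as position 11 − 3 = 8.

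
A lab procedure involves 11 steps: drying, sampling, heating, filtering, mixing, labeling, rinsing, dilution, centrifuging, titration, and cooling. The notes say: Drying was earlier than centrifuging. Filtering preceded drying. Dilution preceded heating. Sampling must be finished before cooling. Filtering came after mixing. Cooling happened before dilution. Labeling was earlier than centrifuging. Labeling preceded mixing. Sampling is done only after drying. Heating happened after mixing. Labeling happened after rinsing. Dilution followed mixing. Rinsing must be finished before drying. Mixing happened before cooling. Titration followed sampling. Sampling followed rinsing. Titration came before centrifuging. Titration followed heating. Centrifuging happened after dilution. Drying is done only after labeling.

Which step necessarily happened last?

Every other step has a chain of constraints placing it before centrifuging, so centrifuging is last.

centrifuging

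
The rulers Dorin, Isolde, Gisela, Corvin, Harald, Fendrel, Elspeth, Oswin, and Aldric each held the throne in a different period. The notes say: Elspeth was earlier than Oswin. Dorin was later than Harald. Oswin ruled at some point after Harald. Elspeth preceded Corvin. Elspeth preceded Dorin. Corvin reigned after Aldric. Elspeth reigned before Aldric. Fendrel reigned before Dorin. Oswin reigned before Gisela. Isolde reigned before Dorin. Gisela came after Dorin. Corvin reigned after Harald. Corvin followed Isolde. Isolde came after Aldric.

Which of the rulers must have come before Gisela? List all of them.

Aldric, Dorin, Elspeth, Fendrel, Harald, Isolde, Oswin

Directly stated before Gisela: Dorin and Oswin.
Aldric reaches Gisela via Aldric → Isolde → Dorin → Gisela.
Elspeth reaches Gisela via Elspeth → Oswin → Gisela.
Fendrel reaches Gisela via Fendrel → Dorin → Gisela.
Likewise Harald and Isolde each reach Gisela by chaining the stated constraints.
No chain forces Corvin ahead of Gisela.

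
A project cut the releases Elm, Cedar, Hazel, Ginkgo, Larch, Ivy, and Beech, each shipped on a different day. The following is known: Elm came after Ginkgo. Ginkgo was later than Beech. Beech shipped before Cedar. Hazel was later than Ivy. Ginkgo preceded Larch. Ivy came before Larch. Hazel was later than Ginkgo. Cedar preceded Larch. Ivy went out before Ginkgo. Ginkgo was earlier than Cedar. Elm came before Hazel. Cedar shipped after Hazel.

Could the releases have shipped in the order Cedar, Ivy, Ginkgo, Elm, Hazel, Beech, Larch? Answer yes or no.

no

The constraints require Ginkgo before Cedar, but in the proposed sequence Cedar appears ahead of Ginkgo. That one violation is enough.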